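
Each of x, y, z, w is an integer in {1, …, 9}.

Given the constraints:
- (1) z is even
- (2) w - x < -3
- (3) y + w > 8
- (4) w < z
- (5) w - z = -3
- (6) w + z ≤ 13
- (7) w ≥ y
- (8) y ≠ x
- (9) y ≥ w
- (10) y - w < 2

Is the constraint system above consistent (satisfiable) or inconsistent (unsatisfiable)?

Satisfiable

One satisfying assignment is x = 9, y = 5, z = 8, w = 5.
For the less obvious constraints — constraint 2: w - x = -4; constraint 3: y + w = 10 — and the others hold by inspection.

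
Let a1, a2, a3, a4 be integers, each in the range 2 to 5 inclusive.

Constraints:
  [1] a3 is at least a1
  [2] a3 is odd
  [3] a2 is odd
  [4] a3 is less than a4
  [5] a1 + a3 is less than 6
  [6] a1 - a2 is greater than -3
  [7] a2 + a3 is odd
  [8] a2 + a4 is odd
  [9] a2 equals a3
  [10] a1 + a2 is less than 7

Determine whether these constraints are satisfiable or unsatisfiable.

Unsatisfiable

Constraint 3 makes a2 odd and constraint 2 makes a3 odd, so a2 + a3 must be even. Constraint 7 says a2 + a3 is odd — contradiction.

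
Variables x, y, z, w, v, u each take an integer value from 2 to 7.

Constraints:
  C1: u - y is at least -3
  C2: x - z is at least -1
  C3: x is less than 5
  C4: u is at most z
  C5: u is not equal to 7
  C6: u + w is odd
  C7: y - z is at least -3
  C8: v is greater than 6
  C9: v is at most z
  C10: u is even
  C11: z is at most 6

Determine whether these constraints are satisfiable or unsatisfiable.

Unsatisfiable

From constraint 8: v ≥ 7. From constraints 9 and 11: v ≤ z and z ≤ 6, so v ≤ 6. But 6 < 7, so no value of v works.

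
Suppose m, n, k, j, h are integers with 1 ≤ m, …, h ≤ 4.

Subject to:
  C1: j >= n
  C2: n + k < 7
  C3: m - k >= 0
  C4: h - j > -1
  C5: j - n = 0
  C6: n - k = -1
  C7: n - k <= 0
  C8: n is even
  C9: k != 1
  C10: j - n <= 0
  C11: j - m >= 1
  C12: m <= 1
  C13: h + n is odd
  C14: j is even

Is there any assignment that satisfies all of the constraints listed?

Unsatisfiable

Constraints 3, 7, 10, and 11 give m − k ≥ 0, k − n ≥ 0, n − j ≥ 0, j − m ≥ 1.
Adding all 4 inequalities: the left sides telescope to 0, and the right sides sum to 0 + 0 + 0 + 1 = 1. So 0 ≥ 1, which is false.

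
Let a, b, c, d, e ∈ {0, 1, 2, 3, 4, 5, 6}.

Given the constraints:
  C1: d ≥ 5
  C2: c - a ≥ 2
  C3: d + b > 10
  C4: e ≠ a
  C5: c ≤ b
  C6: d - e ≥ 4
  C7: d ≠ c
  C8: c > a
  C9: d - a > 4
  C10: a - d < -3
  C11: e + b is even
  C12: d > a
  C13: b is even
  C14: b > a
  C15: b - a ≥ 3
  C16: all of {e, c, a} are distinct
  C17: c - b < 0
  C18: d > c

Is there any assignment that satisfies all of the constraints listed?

Satisfiable

One satisfying assignment is a = 1, b = 6, c = 5, d = 6, e = 0.
For the less obvious constraints — constraint 2: c - a = 4; constraint 3: d + b = 12; constraint 6: d - e = 6 — and the others hold by inspection.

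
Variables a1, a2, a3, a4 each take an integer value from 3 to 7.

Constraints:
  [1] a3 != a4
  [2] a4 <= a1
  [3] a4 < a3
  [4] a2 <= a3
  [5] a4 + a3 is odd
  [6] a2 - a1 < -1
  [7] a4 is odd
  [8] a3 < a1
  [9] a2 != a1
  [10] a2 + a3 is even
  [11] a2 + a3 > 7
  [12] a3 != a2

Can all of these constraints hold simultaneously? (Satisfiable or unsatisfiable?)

One satisfying assignment is a1 = 7, a2 = 4, a3 = 6, a4 = 3.
For the less obvious constraints — constraint 6: a2 - a1 = -3; constraint 11: a2 + a3 = 10 — and the others hold by inspection.

Satisfiable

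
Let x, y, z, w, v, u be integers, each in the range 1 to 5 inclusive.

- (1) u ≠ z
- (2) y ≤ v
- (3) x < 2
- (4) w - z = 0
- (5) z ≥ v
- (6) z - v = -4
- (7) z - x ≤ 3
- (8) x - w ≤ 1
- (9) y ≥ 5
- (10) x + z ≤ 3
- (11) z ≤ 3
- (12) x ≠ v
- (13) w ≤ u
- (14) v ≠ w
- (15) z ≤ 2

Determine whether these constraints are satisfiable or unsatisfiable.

Unsatisfiable

From constraints 2 and 9: v ≥ y and y ≥ 5, so v ≥ 5. From constraints 5 and 15: v ≤ z and z ≤ 2, so v ≤ 2. But 2 < 5, so no value of v works.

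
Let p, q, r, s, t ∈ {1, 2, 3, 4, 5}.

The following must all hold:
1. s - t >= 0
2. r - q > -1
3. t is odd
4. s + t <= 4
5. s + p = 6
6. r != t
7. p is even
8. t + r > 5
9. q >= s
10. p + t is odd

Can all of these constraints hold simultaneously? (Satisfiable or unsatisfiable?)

Setting (p, q, r, s, t) = (4, 5, 5, 2, 1) satisfies everything: constraint 1: s - t = 1; constraint 2: r - q = 0, and the others follow.

Satisfiable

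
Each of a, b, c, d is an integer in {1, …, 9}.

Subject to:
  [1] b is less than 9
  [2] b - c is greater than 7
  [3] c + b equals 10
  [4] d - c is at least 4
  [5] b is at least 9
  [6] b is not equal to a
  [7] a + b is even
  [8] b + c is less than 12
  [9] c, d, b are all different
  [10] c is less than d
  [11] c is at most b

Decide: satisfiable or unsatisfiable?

From constraint 5: b ≥ 9. From constraint 1: b ≤ 8. But 8 < 9, so no value of b works.

Unsatisfiable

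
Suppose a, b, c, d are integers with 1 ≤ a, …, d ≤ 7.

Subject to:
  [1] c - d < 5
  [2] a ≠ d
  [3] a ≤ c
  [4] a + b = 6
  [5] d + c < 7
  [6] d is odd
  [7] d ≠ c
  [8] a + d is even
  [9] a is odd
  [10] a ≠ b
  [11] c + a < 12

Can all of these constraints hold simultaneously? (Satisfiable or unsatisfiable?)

Satisfiable

One satisfying assignment is a = 5, b = 1, c = 5, d = 1.
For the less obvious constraints — constraint 1: c - d = 4; constraint 4: a + b = 6; constraint 5: d + c = 6 — and the others hold by inspection.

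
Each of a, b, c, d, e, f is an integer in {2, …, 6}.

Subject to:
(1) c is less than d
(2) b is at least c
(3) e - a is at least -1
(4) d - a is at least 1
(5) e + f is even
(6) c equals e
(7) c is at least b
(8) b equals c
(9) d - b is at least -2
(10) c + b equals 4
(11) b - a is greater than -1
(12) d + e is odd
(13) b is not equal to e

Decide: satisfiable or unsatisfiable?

From constraints 6 and 8, b = c = e, so b = e. But constraint 13 says b ≠ e. Contradiction.

Unsatisfiable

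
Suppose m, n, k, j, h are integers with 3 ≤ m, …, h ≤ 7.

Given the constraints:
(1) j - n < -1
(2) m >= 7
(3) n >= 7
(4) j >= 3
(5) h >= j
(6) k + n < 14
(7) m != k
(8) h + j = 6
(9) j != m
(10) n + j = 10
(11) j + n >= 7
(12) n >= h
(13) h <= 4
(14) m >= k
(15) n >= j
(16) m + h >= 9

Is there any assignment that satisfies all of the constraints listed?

Try m = 7, n = 7, k = 5, j = 3, h = 3.
Check constraint 1: j - n = -4; constraint 6: k + n = 12. The remaining constraints are straightforward to verify.

Satisfiable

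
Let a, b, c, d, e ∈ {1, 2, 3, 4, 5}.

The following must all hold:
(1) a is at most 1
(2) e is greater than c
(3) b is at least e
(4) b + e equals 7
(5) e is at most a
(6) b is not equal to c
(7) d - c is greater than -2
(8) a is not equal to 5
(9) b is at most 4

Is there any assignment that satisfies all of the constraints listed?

From constraint 9: b ≤ 4. From constraints 1 and 5: e ≤ a ≤ 1. Hence b + e ≤ 5. But constraint 4 requires b + e = 7, and 7 > 5. Contradiction.

Unsatisfiable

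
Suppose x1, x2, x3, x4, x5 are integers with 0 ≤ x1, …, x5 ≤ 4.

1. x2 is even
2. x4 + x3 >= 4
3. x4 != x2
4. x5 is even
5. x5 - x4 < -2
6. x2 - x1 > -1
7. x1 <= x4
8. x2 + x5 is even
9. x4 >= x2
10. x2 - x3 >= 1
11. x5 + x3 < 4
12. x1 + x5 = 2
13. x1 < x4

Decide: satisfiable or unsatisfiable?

Satisfiable

Setting (x1, x2, x3, x4, x5) = (2, 2, 1, 4, 0) satisfies everything: constraint 2: x4 + x3 = 5; constraint 5: x5 - x4 = -4, and the others follow.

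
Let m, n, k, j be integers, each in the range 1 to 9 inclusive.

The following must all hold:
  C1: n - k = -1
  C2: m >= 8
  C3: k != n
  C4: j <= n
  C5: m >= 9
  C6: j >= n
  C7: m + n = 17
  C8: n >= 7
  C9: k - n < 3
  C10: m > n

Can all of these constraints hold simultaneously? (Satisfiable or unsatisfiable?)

One satisfying assignment is m = 9, n = 8, k = 9, j = 8.
For the less obvious constraints — constraint 1: n - k = -1; constraint 7: m + n = 17; constraint 9: k - n = 1 — and the others hold by inspection.

Satisfiable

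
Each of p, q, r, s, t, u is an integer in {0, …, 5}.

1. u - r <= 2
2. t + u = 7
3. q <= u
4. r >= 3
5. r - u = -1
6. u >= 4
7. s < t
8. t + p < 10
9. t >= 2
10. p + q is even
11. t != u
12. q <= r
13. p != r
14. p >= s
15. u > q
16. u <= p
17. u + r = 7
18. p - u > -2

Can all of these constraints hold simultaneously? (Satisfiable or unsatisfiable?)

Satisfiable

The assignment p = 4, q = 2, r = 3, s = 2, t = 3, u = 4 works:
  constraint 1 holds since u - r = 1.
  constraint 2 holds since t + u = 7.
  constraint 5 holds since r - u = -1.
The rest check out directly.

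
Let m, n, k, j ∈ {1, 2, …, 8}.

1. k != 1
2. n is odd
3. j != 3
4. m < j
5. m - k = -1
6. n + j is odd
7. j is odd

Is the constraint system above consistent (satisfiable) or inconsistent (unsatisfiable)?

Constraint 2 makes n odd and constraint 7 makes j odd, so n + j must be even. Constraint 6 says n + j is odd — contradiction.

Unsatisfiable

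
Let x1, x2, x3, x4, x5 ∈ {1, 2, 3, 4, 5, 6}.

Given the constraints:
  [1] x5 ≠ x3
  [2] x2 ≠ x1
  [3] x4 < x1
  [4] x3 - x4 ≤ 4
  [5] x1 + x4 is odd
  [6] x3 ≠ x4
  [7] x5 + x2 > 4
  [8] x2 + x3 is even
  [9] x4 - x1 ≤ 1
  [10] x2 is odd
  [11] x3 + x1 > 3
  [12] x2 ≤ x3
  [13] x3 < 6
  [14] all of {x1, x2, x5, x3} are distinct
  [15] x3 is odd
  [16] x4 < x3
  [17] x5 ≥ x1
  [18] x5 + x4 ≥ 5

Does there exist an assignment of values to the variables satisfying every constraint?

Satisfiable

Setting (x1, x2, x3, x4, x5) = (2, 1, 3, 1, 6) satisfies everything: constraint 4: x3 - x4 = 2; constraint 7: x5 + x2 = 7; constraint 9: x4 - x1 = -1, and the others follow.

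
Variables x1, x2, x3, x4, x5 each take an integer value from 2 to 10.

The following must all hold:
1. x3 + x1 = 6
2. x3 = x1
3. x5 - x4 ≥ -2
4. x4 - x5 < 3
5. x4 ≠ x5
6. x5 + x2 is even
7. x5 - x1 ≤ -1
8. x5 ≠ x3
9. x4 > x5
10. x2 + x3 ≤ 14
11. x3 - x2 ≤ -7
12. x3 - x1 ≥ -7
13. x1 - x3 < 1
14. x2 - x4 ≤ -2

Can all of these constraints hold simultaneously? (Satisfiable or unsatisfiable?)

Unsatisfiable

Constraints 3, 7, 11, 12, and 14 give x5 − x4 ≥ -2, x4 − x2 ≥ 2, x2 − x3 ≥ 7, x3 − x1 ≥ -7, x1 − x5 ≥ 1.
Adding all 5 inequalities: the left sides telescope to 0, and the right sides sum to (-2) + 2 + 7 + (-7) + 1 = 1. So 0 ≥ 1, which is false.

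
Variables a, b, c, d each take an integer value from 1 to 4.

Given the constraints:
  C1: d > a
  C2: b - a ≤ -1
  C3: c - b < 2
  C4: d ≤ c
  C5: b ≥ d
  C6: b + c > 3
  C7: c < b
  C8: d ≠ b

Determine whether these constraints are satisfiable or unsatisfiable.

Constraints 1, 2, 4, and 7 give a < d, d ≤ c, c < b, b < a. Chaining: a < d ≤ c < b < a, which forces a < a — impossible.

Unsatisfiable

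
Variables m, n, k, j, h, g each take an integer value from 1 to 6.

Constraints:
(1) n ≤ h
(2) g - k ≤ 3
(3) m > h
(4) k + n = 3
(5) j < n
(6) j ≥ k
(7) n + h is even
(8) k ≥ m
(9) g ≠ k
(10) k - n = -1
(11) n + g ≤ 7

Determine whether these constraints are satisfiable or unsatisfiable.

Constraints 1, 3, 5, 6, and 8 give n ≤ h, h < m, m ≤ k, k ≤ j, j < n. Chaining: n ≤ h < m ≤ k ≤ j < n, which forces n < n — impossible.

Unsatisfiable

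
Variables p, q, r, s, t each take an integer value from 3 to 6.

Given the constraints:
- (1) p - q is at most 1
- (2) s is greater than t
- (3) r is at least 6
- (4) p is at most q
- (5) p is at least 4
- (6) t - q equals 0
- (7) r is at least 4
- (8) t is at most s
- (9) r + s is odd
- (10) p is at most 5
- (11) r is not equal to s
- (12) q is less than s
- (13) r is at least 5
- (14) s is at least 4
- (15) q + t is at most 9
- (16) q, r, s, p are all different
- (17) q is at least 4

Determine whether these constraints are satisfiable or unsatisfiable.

Constraints 5, 7, 14, and 17 confine each of q, r, s, p to the 3 values {4, …, 6} (the domain already gives each ≤ 6).
Constraint 16 requires all 4 of them to be distinct, but only 3 values are available — impossible by the pigeonhole principle.

Unsatisfiable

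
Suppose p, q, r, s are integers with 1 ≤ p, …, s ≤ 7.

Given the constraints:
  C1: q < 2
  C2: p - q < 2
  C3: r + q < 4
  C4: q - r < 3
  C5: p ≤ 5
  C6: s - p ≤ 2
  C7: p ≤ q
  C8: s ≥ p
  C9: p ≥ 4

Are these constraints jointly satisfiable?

From constraints 7 and 9: q ≥ p and p ≥ 4, so q ≥ 4. From constraint 1: q ≤ 1. But 1 < 4, so no value of q works.

Unsatisfiable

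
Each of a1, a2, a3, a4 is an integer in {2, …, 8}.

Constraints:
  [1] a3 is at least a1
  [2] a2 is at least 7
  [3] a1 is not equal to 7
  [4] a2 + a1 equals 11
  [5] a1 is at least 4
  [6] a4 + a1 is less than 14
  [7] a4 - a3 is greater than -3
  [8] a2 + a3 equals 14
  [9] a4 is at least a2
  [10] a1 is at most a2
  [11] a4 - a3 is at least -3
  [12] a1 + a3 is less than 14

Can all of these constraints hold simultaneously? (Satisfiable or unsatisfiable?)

Satisfiable

Take a1 = 4, a2 = 7, a3 = 7, a4 = 7. Then constraint 4: a2 + a1 = 11; constraint 6: a4 + a1 = 11; constraint 7: a4 - a3 = 0, and every other listed constraint is also met.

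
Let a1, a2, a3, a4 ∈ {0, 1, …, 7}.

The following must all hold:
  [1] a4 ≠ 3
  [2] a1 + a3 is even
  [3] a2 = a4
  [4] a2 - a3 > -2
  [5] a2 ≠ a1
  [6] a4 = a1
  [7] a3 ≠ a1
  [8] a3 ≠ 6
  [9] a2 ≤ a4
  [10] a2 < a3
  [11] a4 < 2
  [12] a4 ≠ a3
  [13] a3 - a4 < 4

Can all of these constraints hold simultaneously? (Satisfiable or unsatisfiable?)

From constraints 3 and 6, a2 = a4 = a1, so a2 = a1. But constraint 5 says a2 ≠ a1. Contradiction.

Unsatisfiable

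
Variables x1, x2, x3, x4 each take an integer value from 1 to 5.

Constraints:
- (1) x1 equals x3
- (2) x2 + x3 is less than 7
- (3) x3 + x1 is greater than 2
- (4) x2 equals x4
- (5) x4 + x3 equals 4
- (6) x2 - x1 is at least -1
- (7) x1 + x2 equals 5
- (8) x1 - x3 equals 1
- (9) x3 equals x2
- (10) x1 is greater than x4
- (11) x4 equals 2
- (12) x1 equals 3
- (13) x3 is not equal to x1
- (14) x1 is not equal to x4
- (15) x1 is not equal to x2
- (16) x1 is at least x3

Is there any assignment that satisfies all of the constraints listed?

Constraint 12 fixes x1 = 3 and constraint 11 fixes x4 = 2. Constraints 1, 4, and 9 give x1 = x3 = x2 = x4, so x1 = x4. But 3 ≠ 2 — contradiction.

Unsatisfiable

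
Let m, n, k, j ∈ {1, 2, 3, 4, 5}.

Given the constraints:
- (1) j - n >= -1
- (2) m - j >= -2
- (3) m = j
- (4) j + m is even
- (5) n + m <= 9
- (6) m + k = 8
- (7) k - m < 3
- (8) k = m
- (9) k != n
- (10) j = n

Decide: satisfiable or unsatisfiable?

Unsatisfiable

From constraints 3, 8, and 10, k = m = j = n, so k = n. But constraint 9 says k ≠ n. Contradiction.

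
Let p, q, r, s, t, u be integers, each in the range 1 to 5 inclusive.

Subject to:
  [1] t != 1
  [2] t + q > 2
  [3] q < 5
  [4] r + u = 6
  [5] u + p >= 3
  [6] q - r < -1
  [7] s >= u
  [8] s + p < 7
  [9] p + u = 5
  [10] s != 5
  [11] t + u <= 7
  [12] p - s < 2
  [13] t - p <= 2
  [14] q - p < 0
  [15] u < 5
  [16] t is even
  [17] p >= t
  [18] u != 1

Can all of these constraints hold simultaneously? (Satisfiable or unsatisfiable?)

Satisfiable

One satisfying assignment is p = 3, q = 2, r = 4, s = 2, t = 2, u = 2.
For the less obvious constraints — constraint 2: t + q = 4; constraint 4: r + u = 6; constraint 5: u + p = 5 — and the others hold by inspection.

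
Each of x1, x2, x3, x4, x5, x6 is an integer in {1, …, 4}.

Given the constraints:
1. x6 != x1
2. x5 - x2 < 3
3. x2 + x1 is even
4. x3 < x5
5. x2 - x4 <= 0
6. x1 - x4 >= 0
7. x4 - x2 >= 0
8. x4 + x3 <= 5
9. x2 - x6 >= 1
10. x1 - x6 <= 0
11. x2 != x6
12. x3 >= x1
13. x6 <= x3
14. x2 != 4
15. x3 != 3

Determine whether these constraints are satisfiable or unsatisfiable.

Constraints 5, 6, 9, and 10 give x1 − x4 ≥ 0, x4 − x2 ≥ 0, x2 − x6 ≥ 1, x6 − x1 ≥ 0.
Adding all 4 inequalities: the left sides telescope to 0, and the right sides sum to 0 + 0 + 1 + 0 = 1. So 0 ≥ 1, which is false.

Unsatisfiable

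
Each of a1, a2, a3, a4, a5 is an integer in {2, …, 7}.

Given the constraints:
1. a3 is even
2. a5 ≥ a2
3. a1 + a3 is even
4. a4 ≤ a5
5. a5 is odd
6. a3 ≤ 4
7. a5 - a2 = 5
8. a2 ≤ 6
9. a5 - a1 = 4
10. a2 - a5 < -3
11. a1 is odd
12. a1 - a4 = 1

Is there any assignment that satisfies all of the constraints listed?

Constraint 11 makes a1 odd and constraint 1 makes a3 even, so a1 + a3 must be odd. Constraint 3 says a1 + a3 is even — contradiction.

Unsatisfiable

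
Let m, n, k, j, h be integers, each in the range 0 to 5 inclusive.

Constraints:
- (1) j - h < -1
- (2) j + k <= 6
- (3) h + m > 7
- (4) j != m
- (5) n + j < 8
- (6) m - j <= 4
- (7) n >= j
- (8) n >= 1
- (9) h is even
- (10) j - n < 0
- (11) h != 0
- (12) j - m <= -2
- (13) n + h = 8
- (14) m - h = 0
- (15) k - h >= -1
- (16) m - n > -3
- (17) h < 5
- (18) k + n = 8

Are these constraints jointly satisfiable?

Try m = 4, n = 4, k = 4, j = 1, h = 4.
Check constraint 1: j - h = -3; constraint 2: j + k = 5; constraint 3: h + m = 8. The remaining constraints are straightforward to verify.

Satisfiable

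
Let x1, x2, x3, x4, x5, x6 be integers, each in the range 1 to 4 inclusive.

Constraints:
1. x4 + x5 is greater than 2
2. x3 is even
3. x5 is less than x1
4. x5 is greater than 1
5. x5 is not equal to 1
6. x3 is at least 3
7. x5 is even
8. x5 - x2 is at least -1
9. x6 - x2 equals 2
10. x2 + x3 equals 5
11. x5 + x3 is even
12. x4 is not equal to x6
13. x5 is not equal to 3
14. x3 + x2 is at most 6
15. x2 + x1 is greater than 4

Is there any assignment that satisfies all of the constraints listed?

The assignment x1 = 4, x2 = 1, x3 = 4, x4 = 1, x5 = 2, x6 = 3 works:
  constraint 1 holds since x4 + x5 = 3.
  constraint 8 holds since x5 - x2 = 1.
  constraint 9 holds since x6 - x2 = 2.
The rest check out directly.

Satisfiable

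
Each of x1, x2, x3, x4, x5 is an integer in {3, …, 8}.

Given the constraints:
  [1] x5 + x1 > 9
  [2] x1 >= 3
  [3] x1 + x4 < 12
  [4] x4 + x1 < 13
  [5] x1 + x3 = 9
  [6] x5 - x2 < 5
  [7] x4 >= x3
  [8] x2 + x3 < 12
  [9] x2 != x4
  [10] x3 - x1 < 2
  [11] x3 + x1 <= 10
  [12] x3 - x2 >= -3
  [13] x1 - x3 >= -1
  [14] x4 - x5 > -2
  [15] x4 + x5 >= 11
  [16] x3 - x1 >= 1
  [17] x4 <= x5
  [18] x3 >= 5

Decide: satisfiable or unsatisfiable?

Satisfiable

One satisfying assignment is x1 = 4, x2 = 5, x3 = 5, x4 = 7, x5 = 7.
For the less obvious constraints — constraint 1: x5 + x1 = 11; constraint 3: x1 + x4 = 11; constraint 4: x4 + x1 = 11 — and the others hold by inspection.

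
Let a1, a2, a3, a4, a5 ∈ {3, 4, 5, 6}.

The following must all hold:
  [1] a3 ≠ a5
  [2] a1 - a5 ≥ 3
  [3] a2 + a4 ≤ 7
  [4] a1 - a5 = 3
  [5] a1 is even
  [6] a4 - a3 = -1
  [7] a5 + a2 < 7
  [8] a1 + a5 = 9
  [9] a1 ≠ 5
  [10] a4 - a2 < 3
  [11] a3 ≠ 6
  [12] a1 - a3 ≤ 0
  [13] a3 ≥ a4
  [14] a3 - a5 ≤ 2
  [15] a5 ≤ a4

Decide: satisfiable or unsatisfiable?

Unsatisfiable

Constraints 2, 12, and 14 give a5 − a3 ≥ -2, a3 − a1 ≥ 0, a1 − a5 ≥ 3.
Adding all 3 inequalities: the left sides telescope to 0, and the right sides sum to (-2) + 0 + 3 = 1. So 0 ≥ 1, which is false.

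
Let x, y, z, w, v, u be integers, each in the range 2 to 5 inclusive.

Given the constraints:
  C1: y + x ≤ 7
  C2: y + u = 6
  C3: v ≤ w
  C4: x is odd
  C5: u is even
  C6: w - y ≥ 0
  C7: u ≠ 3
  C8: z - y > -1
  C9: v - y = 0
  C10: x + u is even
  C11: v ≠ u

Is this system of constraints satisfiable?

Constraint 4 makes x odd and constraint 5 makes u even, so x + u must be odd. Constraint 10 says x + u is even — contradiction.

Unsatisfiable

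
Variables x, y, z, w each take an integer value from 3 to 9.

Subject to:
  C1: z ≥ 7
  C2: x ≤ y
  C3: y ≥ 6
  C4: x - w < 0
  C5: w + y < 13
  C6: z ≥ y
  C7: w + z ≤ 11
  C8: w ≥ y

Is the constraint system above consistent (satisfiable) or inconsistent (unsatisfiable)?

From constraints 3 and 8: w ≥ y ≥ 6. From constraint 1: z ≥ 7. Hence w + z ≥ 13. But constraint 7 requires w + z ≤ 11, and 11 < 13. Contradiction.

Unsatisfiable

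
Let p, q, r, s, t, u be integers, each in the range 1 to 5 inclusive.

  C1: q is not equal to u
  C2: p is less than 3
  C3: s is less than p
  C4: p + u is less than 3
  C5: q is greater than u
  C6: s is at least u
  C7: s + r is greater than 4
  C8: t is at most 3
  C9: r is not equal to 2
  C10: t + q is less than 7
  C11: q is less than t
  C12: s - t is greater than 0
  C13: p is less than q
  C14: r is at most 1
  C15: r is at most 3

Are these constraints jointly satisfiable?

Unsatisfiable

Constraints 3, 11, 12, and 13 give p < q, q < t, t < s, s < p. Chaining: p < q < t < s < p, which forces p < p — impossible.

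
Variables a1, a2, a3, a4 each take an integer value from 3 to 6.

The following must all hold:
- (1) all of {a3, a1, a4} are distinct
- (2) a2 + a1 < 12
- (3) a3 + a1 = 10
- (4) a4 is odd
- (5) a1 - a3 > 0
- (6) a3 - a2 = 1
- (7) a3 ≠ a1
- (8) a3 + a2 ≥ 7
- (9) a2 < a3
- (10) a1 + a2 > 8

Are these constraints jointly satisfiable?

Satisfiable

Setting (a1, a2, a3, a4) = (6, 3, 4, 5) satisfies everything: constraint 2: a2 + a1 = 9; constraint 3: a3 + a1 = 10, and the others follow.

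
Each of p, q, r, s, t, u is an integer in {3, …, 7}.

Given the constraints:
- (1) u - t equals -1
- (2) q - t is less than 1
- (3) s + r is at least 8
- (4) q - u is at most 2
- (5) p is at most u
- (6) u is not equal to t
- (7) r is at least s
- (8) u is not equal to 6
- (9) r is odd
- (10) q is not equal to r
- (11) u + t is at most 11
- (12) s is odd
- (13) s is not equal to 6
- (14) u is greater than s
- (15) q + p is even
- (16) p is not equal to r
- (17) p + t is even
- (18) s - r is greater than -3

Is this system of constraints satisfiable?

The assignment p = 4, q = 4, r = 5, s = 3, t = 6, u = 5 works:
  constraint 1 holds since u - t = -1.
  constraint 2 holds since q - t = -2.
The rest check out directly.

Satisfiable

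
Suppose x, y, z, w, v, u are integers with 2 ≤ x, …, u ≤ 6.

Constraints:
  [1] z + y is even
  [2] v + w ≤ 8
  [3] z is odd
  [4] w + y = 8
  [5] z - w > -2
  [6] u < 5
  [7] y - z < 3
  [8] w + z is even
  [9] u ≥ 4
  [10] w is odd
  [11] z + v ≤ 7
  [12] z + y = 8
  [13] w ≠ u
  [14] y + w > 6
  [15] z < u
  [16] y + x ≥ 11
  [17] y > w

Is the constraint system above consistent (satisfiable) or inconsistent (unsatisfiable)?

Satisfiable

Take x = 6, y = 5, z = 3, w = 3, v = 3, u = 4. Then constraint 2: v + w = 6; constraint 4: w + y = 8, and every other listed constraint is also met.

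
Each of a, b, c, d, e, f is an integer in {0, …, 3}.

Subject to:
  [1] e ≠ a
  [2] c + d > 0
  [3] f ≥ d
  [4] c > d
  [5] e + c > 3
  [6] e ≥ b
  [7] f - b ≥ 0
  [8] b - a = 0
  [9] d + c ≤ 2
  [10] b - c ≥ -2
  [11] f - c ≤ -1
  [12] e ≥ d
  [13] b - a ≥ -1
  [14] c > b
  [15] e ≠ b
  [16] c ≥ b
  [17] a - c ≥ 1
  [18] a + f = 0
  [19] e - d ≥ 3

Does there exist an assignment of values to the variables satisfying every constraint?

Unsatisfiable

Constraints 7, 11, 13, and 17 give b − a ≥ -1, a − c ≥ 1, c − f ≥ 1, f − b ≥ 0.
Adding all 4 inequalities: the left sides telescope to 0, and the right sides sum to (-1) + 1 + 1 + 0 = 1. So 0 ≥ 1, which is false.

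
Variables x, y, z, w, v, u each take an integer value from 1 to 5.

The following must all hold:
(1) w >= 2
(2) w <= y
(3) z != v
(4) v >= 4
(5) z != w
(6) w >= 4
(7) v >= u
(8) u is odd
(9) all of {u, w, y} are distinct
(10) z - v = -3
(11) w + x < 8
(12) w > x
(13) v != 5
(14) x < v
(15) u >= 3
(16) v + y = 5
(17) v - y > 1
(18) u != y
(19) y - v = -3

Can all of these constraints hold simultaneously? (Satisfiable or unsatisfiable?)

Unsatisfiable

From constraints 7 and 15: v ≥ u ≥ 3. From constraints 2 and 6: y ≥ w ≥ 4. Hence v + y ≥ 7. But constraint 16 requires v + y = 5, and 5 < 7. Contradiction.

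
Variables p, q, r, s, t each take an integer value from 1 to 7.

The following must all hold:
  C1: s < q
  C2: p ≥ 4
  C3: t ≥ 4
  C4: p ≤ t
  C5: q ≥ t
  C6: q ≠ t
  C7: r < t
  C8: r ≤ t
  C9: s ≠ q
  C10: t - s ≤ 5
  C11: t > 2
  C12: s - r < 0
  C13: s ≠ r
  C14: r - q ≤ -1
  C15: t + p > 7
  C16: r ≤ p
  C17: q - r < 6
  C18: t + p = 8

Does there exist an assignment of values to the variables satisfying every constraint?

Satisfiable

Take p = 4, q = 6, r = 3, s = 1, t = 4. Then constraint 10: t - s = 3; constraint 12: s - r = -2, and every other listed constraint is also met.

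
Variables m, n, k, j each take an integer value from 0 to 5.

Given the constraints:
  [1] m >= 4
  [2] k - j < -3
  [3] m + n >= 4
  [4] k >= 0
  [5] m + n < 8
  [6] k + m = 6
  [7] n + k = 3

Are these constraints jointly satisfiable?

Take m = 5, n = 2, k = 1, j = 5. Then constraint 2: k - j = -4; constraint 3: m + n = 7, and every other listed constraint is also met.

Satisfiable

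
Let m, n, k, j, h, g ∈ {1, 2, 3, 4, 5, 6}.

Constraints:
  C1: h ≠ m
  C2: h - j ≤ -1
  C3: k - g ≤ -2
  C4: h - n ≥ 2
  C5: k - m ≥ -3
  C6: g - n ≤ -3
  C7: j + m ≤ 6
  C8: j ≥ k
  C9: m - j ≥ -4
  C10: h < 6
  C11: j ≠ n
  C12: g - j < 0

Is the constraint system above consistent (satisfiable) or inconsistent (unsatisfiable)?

Constraints 2, 3, 4, 5, 6, and 9 give g − k ≥ 2, k − m ≥ -3, m − j ≥ -4, j − h ≥ 1, h − n ≥ 2, n − g ≥ 3.
Adding all 6 inequalities: the left sides telescope to 0, and the right sides sum to 2 + (-3) + (-4) + 1 + 2 + 3 = 1. So 0 ≥ 1, which is false.

Unsatisfiable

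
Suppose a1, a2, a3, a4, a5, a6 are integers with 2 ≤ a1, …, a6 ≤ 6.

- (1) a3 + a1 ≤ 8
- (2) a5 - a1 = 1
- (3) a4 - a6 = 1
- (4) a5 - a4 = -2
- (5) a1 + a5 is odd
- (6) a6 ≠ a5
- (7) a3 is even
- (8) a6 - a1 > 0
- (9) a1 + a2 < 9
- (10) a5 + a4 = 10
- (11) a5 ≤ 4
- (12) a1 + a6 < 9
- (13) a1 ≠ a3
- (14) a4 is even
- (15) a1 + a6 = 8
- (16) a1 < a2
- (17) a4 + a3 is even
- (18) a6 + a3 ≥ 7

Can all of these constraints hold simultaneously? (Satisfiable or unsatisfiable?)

Satisfiable

One satisfying assignment is a1 = 3, a2 = 4, a3 = 4, a4 = 6, a5 = 4, a6 = 5.
For the less obvious constraints — constraint 1: a3 + a1 = 7; constraint 2: a5 - a1 = 1; constraint 3: a4 - a6 = 1 — and the others hold by inspection.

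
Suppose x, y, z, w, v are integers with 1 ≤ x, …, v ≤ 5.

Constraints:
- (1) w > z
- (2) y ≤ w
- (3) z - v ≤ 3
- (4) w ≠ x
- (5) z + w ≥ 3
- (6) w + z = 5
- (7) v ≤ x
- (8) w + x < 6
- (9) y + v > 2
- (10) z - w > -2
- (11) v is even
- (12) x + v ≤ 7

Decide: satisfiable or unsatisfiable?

Try x = 2, y = 3, z = 2, w = 3, v = 2.
Check constraint 3: z - v = 0; constraint 5: z + w = 5. The remaining constraints are straightforward to verify.

Satisfiable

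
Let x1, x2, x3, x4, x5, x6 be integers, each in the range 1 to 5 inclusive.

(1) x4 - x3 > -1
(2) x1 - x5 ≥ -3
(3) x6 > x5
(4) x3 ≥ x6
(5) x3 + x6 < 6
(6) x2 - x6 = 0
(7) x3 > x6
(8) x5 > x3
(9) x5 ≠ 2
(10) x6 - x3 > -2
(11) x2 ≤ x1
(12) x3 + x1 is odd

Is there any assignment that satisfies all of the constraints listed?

Unsatisfiable

Constraints 3, 7, and 8 give x6 < x3, x3 < x5, x5 < x6. Chaining: x6 < x3 < x5 < x6, which forces x6 < x6 — impossible.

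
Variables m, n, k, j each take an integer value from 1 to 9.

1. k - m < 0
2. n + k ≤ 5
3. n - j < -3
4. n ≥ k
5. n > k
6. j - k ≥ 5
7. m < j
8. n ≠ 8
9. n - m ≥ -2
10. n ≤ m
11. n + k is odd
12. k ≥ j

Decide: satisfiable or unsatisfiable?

Unsatisfiable

Constraints 5, 7, 10, and 12 give k < n, n ≤ m, m < j, j ≤ k. Chaining: k < n ≤ m < j ≤ k, which forces k < k — impossible.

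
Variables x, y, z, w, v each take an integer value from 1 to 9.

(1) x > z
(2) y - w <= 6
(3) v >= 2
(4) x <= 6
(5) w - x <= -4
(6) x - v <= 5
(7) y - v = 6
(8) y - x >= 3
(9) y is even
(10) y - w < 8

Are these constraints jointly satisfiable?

Unsatisfiable

Constraints 2, 5, and 8 give y − x ≥ 3, x − w ≥ 4, w − y ≥ -6.
Adding all 3 inequalities: the left sides telescope to 0, and the right sides sum to 3 + 4 + (-6) = 1. So 0 ≥ 1, which is false.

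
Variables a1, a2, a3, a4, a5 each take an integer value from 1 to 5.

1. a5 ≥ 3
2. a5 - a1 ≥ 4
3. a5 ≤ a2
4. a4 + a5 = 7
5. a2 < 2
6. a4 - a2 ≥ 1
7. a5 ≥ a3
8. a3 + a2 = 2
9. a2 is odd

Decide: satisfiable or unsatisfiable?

From constraints 1 and 3: a2 ≥ a5 and a5 ≥ 3, so a2 ≥ 3. From constraint 5: a2 ≤ 1. But 1 < 3, so no value of a2 works.

Unsatisfiable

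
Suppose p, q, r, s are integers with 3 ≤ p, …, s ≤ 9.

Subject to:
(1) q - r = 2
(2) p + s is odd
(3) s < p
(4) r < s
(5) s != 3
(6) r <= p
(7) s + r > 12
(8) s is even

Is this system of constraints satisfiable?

One satisfying assignment is p = 9, q = 9, r = 7, s = 8.
For the less obvious constraints — constraint 1: q - r = 2; constraint 7: s + r = 15 — and the others hold by inspection.

Satisfiable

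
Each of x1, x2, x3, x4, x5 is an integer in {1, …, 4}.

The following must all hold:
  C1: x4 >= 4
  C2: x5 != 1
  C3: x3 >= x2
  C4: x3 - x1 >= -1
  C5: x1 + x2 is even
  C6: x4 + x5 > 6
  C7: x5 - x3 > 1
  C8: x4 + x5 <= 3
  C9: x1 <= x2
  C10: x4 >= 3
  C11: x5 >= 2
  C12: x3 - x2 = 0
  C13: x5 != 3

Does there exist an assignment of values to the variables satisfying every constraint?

From constraint 10: x4 ≥ 3. From constraint 11: x5 ≥ 2. Hence x4 + x5 ≥ 5. But constraint 8 requires x4 + x5 ≤ 3, and 3 < 5. Contradiction.

Unsatisfiable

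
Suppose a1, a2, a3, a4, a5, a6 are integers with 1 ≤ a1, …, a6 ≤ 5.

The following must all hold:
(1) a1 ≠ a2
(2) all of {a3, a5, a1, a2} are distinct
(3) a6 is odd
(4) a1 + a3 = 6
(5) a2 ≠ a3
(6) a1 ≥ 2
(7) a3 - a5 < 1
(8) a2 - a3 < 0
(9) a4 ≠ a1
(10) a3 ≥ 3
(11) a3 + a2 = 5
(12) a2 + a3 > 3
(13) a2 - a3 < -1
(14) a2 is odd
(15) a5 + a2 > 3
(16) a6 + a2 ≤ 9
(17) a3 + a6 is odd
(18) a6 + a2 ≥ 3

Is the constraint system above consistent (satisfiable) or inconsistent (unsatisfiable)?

Satisfiable

Setting (a1, a2, a3, a4, a5, a6) = (2, 1, 4, 5, 5, 5) satisfies everything: constraint 4: a1 + a3 = 6; constraint 7: a3 - a5 = -1; constraint 8: a2 - a3 = -3, and the others follow.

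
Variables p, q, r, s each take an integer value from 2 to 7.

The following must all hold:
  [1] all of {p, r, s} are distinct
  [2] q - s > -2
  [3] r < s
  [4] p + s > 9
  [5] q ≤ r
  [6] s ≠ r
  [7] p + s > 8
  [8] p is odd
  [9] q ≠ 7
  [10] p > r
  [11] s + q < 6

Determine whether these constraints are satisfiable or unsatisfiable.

Satisfiable

Take p = 7, q = 2, r = 2, s = 3. Then constraint 2: q - s = -1; constraint 4: p + s = 10, and every other listed constraint is also met.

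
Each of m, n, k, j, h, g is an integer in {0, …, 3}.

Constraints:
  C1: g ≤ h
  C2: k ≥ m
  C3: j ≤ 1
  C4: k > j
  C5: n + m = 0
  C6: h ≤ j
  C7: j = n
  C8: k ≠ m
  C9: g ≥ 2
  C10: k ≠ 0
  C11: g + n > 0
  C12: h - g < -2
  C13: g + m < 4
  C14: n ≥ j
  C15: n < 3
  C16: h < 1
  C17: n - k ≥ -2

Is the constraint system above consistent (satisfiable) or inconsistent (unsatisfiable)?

From constraints 1 and 9: h ≥ g and g ≥ 2, so h ≥ 2. From constraints 3 and 6: h ≤ j and j ≤ 1, so h ≤ 1. But 1 < 2, so no value of h works.

Unsatisfiable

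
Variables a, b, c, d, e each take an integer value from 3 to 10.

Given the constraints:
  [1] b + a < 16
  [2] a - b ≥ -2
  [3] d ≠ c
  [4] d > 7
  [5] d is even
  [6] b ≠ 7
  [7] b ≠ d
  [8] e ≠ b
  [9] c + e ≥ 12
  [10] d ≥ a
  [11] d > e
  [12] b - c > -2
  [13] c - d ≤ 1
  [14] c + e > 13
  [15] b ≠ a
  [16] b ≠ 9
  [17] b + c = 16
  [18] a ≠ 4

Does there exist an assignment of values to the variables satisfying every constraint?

Setting (a, b, c, d, e) = (7, 8, 8, 10, 6) satisfies everything: constraint 1: b + a = 15; constraint 2: a - b = -1; constraint 9: c + e = 14, and the others follow.

Satisfiable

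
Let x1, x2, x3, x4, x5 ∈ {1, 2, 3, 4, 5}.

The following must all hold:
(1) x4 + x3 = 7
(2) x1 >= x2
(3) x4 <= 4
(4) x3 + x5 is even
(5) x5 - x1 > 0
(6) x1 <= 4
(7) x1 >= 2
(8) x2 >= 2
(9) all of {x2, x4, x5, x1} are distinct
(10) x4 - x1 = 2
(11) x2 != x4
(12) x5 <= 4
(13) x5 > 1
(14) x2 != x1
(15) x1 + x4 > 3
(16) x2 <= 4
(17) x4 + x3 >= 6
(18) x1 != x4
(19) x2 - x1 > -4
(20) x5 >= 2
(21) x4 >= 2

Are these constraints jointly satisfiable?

Unsatisfiable

Constraints 3, 6, 7, 8, 12, 16, 20, and 21 confine each of x2, x4, x5, x1 to the 3 values {2, …, 4}.
Constraint 9 requires all 4 of them to be distinct, but only 3 values are available — impossible by the pigeonhole principle.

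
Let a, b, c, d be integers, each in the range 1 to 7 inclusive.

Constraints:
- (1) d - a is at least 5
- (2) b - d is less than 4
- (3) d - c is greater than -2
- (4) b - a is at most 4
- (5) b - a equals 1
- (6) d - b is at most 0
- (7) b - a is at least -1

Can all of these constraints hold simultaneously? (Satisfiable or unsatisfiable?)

Constraints 1, 4, and 6 give a − b ≥ -4, b − d ≥ 0, d − a ≥ 5.
Adding all 3 inequalities: the left sides telescope to 0, and the right sides sum to (-4) + 0 + 5 = 1. So 0 ≥ 1, which is false.

Unsatisfiable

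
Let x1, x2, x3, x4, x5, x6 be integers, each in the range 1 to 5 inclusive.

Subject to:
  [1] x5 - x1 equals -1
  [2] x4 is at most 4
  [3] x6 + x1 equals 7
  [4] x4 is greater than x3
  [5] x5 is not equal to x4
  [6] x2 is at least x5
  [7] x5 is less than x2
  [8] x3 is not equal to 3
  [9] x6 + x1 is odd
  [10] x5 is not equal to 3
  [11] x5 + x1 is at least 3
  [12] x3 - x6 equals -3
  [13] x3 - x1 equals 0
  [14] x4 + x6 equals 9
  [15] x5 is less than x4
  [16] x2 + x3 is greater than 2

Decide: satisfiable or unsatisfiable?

One satisfying assignment is x1 = 2, x2 = 2, x3 = 2, x4 = 4, x5 = 1, x6 = 5.
For the less obvious constraints — constraint 1: x5 - x1 = -1; constraint 3: x6 + x1 = 7; constraint 11: x5 + x1 = 3 — and the others hold by inspection.

Satisfiable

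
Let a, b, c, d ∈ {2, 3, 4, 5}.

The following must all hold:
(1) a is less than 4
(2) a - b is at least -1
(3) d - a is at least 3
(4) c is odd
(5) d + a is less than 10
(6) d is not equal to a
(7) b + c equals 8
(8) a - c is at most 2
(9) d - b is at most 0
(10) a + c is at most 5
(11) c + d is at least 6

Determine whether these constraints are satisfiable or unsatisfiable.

Constraints 2, 3, and 9 give a − b ≥ -1, b − d ≥ 0, d − a ≥ 3.
Adding all 3 inequalities: the left sides telescope to 0, and the right sides sum to (-1) + 0 + 3 = 2. So 0 ≥ 2, which is false.

Unsatisfiable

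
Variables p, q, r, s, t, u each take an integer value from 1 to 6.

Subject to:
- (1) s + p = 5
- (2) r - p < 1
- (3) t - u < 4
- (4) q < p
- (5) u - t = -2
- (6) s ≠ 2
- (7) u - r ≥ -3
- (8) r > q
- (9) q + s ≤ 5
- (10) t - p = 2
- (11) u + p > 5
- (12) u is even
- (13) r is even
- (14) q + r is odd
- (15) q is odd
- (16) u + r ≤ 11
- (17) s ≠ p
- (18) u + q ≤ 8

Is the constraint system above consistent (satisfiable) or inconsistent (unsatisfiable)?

Try p = 4, q = 1, r = 4, s = 1, t = 6, u = 4.
Check constraint 1: s + p = 5; constraint 2: r - p = 0. The remaining constraints are straightforward to verify.

Satisfiable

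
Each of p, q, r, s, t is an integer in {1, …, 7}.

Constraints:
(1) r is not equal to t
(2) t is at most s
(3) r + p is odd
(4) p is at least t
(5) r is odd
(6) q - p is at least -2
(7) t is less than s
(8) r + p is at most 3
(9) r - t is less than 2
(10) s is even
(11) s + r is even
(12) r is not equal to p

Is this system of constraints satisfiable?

Constraint 10 makes s even and constraint 5 makes r odd, so s + r must be odd. Constraint 11 says s + r is even — contradiction.

Unsatisfiable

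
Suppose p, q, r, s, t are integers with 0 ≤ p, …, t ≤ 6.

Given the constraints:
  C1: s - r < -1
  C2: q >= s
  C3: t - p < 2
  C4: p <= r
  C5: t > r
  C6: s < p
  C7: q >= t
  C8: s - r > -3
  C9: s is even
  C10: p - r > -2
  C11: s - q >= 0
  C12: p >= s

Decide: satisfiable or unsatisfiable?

Constraints 4, 5, 6, 7, and 11 give t ≤ q, q ≤ s, s < p, p ≤ r, r < t. Chaining: t ≤ q ≤ s < p ≤ r < t, which forces t < t — impossible.

Unsatisfiable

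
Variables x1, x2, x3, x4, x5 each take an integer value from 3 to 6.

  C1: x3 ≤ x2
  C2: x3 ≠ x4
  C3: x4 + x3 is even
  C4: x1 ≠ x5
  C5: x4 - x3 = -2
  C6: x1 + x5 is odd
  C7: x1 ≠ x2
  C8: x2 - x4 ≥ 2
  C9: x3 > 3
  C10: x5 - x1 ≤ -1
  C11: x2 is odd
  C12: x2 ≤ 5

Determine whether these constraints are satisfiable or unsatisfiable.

One satisfying assignment is x1 = 6, x2 = 5, x3 = 5, x4 = 3, x5 = 5.
For the less obvious constraints — constraint 5: x4 - x3 = -2; constraint 8: x2 - x4 = 2 — and the others hold by inspection.

Satisfiable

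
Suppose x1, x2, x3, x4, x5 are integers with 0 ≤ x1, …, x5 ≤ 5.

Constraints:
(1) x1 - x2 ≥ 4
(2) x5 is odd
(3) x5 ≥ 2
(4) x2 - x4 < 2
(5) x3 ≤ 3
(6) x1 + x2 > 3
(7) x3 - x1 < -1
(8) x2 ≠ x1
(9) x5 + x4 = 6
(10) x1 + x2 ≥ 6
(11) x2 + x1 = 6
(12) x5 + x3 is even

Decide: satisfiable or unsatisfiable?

Satisfiable

Take x1 = 5, x2 = 1, x3 = 1, x4 = 1, x5 = 5. Then constraint 1: x1 - x2 = 4; constraint 4: x2 - x4 = 0, and every other listed constraint is also met.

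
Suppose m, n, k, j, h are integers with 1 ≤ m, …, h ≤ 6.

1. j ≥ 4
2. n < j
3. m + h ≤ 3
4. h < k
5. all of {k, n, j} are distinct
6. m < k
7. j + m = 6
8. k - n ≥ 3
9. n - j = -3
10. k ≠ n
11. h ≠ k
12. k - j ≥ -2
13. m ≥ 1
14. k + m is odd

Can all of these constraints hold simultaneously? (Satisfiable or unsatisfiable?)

Try m = 1, n = 2, k = 6, j = 5, h = 2.
Check constraint 3: m + h = 3; constraint 7: j + m = 6. The remaining constraints are straightforward to verify.

Satisfiable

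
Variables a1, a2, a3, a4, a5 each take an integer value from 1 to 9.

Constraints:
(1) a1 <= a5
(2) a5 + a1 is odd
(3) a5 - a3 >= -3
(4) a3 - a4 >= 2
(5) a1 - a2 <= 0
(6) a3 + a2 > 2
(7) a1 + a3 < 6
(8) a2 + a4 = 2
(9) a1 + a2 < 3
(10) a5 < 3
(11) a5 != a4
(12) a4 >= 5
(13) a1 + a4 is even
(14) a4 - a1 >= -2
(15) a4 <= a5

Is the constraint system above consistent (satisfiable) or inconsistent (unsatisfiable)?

From constraints 12 and 15: a5 ≥ a4 and a4 ≥ 5, so a5 ≥ 5. From constraint 10: a5 ≤ 2. But 2 < 5, so no value of a5 works.

Unsatisfiable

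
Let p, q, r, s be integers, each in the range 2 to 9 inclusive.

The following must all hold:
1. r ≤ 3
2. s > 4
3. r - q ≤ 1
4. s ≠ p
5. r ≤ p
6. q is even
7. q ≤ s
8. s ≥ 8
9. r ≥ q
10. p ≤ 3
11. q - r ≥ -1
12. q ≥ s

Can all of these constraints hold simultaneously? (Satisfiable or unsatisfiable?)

Unsatisfiable

From constraints 8 and 12: q ≥ s and s ≥ 8, so q ≥ 8. From constraints 1 and 9: q ≤ r and r ≤ 3, so q ≤ 3. But 3 < 8, so no value of q works.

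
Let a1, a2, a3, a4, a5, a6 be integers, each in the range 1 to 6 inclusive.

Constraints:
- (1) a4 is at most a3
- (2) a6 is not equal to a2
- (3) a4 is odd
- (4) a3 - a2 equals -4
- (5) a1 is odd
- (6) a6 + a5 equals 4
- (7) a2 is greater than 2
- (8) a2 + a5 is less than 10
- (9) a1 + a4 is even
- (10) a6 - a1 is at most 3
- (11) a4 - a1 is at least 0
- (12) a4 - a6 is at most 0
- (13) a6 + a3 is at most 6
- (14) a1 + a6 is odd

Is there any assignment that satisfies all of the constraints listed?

Satisfiable

Take a1 = 1, a2 = 5, a3 = 1, a4 = 1, a5 = 2, a6 = 2. Then constraint 4: a3 - a2 = -4; constraint 6: a6 + a5 = 4, and every other listed constraint is also met.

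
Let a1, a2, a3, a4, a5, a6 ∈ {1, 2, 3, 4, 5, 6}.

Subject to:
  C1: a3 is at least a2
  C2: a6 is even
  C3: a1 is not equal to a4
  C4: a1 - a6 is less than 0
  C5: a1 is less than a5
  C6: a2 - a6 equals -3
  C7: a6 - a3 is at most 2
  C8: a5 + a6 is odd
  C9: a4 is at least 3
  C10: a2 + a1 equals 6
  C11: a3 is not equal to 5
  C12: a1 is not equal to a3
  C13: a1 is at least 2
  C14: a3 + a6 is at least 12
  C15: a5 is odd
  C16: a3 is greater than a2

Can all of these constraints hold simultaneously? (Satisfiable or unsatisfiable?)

One satisfying assignment is a1 = 3, a2 = 3, a3 = 6, a4 = 6, a5 = 5, a6 = 6.
For the less obvious constraints — constraint 4: a1 - a6 = -3; constraint 6: a2 - a6 = -3; constraint 7: a6 - a3 = 0 — and the others hold by inspection.

Satisfiable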